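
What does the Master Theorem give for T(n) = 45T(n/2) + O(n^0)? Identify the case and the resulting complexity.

Master Theorem for T(n) = 45T(n/2) + O(n^0):

a = 45, b = 2, c = 0
log_b(a) = log_2(45) = 5.4919

Case 1: c = 0 < log_2(45) = 5.4919
T(n) = O(n^(log_2 45))

For T(n) = 45T(n/2) + O(n^0): log_2(45) = 5.4919. This is Case 1 of the Master Theorem (c < log_b(a), work dominated by leaves), giving O(n^(log_2 45)).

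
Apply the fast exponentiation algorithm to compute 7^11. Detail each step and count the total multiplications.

Computing 7^11 by squaring (build up from 7^1; each line after the first costs one multiplication):

7^1 = 7
7^2 = (7^1)^2 = 7^2 = 49
7^4 = (7^2)^2 = 49^2 = 2401
7^5 = 7 * 7^4 = 7 * 2401 = 16807
7^10 = (7^5)^2 = 16807^2 = 282475249
7^11 = 7 * 7^10 = 7 * 282475249 = 1977326743

Result: 1977326743
Multiplications needed: 5 (5 lines after 7^1)

7^11 = 1977326743. Using exponentiation by squaring, this requires 5 multiplications. The key idea: if the exponent is even, square the half-power; if odd, multiply by the base once.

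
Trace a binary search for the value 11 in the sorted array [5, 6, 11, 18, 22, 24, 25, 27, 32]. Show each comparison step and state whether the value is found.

Binary search for 11 in [5, 6, 11, 18, 22, 24, 25, 27, 32]:

lo=0, hi=8, mid=4, arr[mid]=22 -> 22 > 11, search left half
lo=0, hi=3, mid=1, arr[mid]=6 -> 6 < 11, search right half
lo=2, hi=3, mid=2, arr[mid]=11 -> Found target at index 2!

Binary search finds 11 at index 2 after 3 comparisons. The search repeatedly halves the search space by comparing with the middle element.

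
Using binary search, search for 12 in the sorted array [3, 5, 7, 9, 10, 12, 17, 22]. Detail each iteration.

Binary search for 12 in [3, 5, 7, 9, 10, 12, 17, 22]:

lo=0, hi=7, mid=3, arr[mid]=9 -> 9 < 12, search right half
lo=4, hi=7, mid=5, arr[mid]=12 -> Found target at index 5!

Binary search finds 12 at index 5 after 2 comparisons. The search repeatedly halves the search space by comparing with the middle element.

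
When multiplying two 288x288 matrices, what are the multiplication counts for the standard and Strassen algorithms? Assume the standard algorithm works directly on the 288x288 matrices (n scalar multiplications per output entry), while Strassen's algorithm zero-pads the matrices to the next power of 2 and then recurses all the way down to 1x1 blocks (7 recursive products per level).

Matrix multiplication for 288x288 matrices:

Strassen's algorithm requires power-of-2 dimensions. Pad 288x288 to 512x512 (next power of 2).

Standard algorithm: 288^3 = 23887872 multiplications
Strassen's algorithm: 7^(log2(512)) = 7^9 = 40353607 multiplications
Difference: 23887872 - 40353607 = -16465735 (Strassen uses MORE here due to padding overhead — for small or just-over-power-of-2 n, padding can outweigh the per-level savings)

Standard: 23887872 multiplications (288^3). Strassen: 40353607 multiplications (7^9, after padding to 512x512). Strassen reduces 8 recursive multiplications to 7 at each level.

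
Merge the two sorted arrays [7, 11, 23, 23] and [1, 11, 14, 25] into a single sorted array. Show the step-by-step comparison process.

Merging process:

Compare 7 vs 1: take 1 from right. Merged: [1]
Compare 7 vs 11: take 7 from left. Merged: [1, 7]
Compare 11 vs 11: take 11 from left. Merged: [1, 7, 11]
Compare 23 vs 11: take 11 from right. Merged: [1, 7, 11, 11]
Compare 23 vs 14: take 14 from right. Merged: [1, 7, 11, 11, 14]
Compare 23 vs 25: take 23 from left. Merged: [1, 7, 11, 11, 14, 23]
Compare 23 vs 25: take 23 from left. Merged: [1, 7, 11, 11, 14, 23, 23]
Append remaining from right: [25]. Merged: [1, 7, 11, 11, 14, 23, 23, 25]

Final merged array: [1, 7, 11, 11, 14, 23, 23, 25]
Total comparisons: 7

The merged array is [1, 7, 11, 11, 14, 23, 23, 25], requiring 7 comparisons. The merge step runs in O(n) time where n is the total number of elements.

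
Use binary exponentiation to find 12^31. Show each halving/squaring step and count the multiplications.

Computing 12^31 by squaring (build up from 12^1; each line after the first costs one multiplication):

12^1 = 12
12^2 = (12^1)^2 = 12^2 = 144
12^3 = 12 * 12^2 = 12 * 144 = 1728
12^6 = (12^3)^2 = 1728^2 = 2985984
12^7 = 12 * 12^6 = 12 * 2985984 = 35831808
12^14 = (12^7)^2 = 35831808^2 = 1283918464548864
12^15 = 12 * 12^14 = 12 * 1283918464548864 = 15407021574586368
12^30 = (12^15)^2 = 15407021574586368^2 = 237376313799769806328950291431424
12^31 = 12 * 12^30 = 12 * 237376313799769806328950291431424 = 2848515765597237675947403497177088

Result: 2848515765597237675947403497177088
Multiplications needed: 8 (8 lines after 12^1)

12^31 = 2848515765597237675947403497177088. Using exponentiation by squaring, this requires 8 multiplications. The key idea: if the exponent is even, square the half-power; if odd, multiply by the base once.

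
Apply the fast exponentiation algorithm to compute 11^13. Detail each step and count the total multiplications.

Computing 11^13 by squaring (build up from 11^1; each line after the first costs one multiplication):

11^1 = 11
11^2 = (11^1)^2 = 11^2 = 121
11^3 = 11 * 11^2 = 11 * 121 = 1331
11^6 = (11^3)^2 = 1331^2 = 1771561
11^12 = (11^6)^2 = 1771561^2 = 3138428376721
11^13 = 11 * 11^12 = 11 * 3138428376721 = 34522712143931

Result: 34522712143931
Multiplications needed: 5 (5 lines after 11^1)

11^13 = 34522712143931. Using exponentiation by squaring, this requires 5 multiplications. The key idea: if the exponent is even, square the half-power; if odd, multiply by the base once.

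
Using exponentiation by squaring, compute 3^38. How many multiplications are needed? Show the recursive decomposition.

Computing 3^38 by squaring (build up from 3^1; each line after the first costs one multiplication):

3^1 = 3
3^2 = (3^1)^2 = 3^2 = 9
3^4 = (3^2)^2 = 9^2 = 81
3^8 = (3^4)^2 = 81^2 = 6561
3^9 = 3 * 3^8 = 3 * 6561 = 19683
3^18 = (3^9)^2 = 19683^2 = 387420489
3^19 = 3 * 3^18 = 3 * 387420489 = 1162261467
3^38 = (3^19)^2 = 1162261467^2 = 1350851717672992089

Result: 1350851717672992089
Multiplications needed: 7 (7 lines after 3^1)

3^38 = 1350851717672992089. Using exponentiation by squaring, this requires 7 multiplications. The key idea: if the exponent is even, square the half-power; if odd, multiply by the base once.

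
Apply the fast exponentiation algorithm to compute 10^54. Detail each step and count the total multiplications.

Computing 10^54 by squaring (build up from 10^1; each line after the first costs one multiplication):

10^1 = 10
10^2 = (10^1)^2 = 10^2 = 100
10^3 = 10 * 10^2 = 10 * 100 = 1000
10^6 = (10^3)^2 = 1000^2 = 1000000
10^12 = (10^6)^2 = 1000000^2 = 1000000000000
10^13 = 10 * 10^12 = 10 * 1000000000000 = 10000000000000
10^26 = (10^13)^2 = 10000000000000^2 = 100000000000000000000000000
10^27 = 10 * 10^26 = 10 * 100000000000000000000000000 = 1000000000000000000000000000
10^54 = (10^27)^2 = 1000000000000000000000000000^2 = 1000000000000000000000000000000000000000000000000000000

Result: 1000000000000000000000000000000000000000000000000000000
Multiplications needed: 8 (8 lines after 10^1)

10^54 = 1000000000000000000000000000000000000000000000000000000. Using exponentiation by squaring, this requires 8 multiplications. The key idea: if the exponent is even, square the half-power; if odd, multiply by the base once.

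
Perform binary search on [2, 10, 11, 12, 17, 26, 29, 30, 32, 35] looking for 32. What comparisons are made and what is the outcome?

Binary search for 32 in [2, 10, 11, 12, 17, 26, 29, 30, 32, 35]:

lo=0, hi=9, mid=4, arr[mid]=17 -> 17 < 32, search right half
lo=5, hi=9, mid=7, arr[mid]=30 -> 30 < 32, search right half
lo=8, hi=9, mid=8, arr[mid]=32 -> Found target at index 8!

Binary search finds 32 at index 8 after 3 comparisons. The search repeatedly halves the search space by comparing with the middle element.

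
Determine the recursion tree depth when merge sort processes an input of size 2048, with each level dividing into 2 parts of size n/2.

For divide and conquer with division factor 2:

Problem sizes at each level:
Level 0: 2048
Level 1: 1024
Level 2: 512
Level 3: 256
Level 4: 128
Level 5: 64
Level 6: 32
Level 7: 16
Level 8: 8
Level 9: 4
Level 10: 2
Level 11: 1

The root is level 0 and the size-1 base case is level 11 (the tree spans levels 0 through 11, i.e. 12 levels counting the root), so the depth is the number of divisions: log_2(2048) = 11

The recursion tree depth is log_2(2048) = 11. At each level, the problem size is divided by 2, so it takes 11 divisions to reduce to a base case of size 1. The algorithm makes 2 recursive calls at each level.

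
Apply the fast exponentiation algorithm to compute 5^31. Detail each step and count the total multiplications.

Computing 5^31 by squaring (build up from 5^1; each line after the first costs one multiplication):

5^1 = 5
5^2 = (5^1)^2 = 5^2 = 25
5^3 = 5 * 5^2 = 5 * 25 = 125
5^6 = (5^3)^2 = 125^2 = 15625
5^7 = 5 * 5^6 = 5 * 15625 = 78125
5^14 = (5^7)^2 = 78125^2 = 6103515625
5^15 = 5 * 5^14 = 5 * 6103515625 = 30517578125
5^30 = (5^15)^2 = 30517578125^2 = 931322574615478515625
5^31 = 5 * 5^30 = 5 * 931322574615478515625 = 4656612873077392578125

Result: 4656612873077392578125
Multiplications needed: 8 (8 lines after 5^1)

5^31 = 4656612873077392578125. Using exponentiation by squaring, this requires 8 multiplications. The key idea: if the exponent is even, square the half-power; if odd, multiply by the base once.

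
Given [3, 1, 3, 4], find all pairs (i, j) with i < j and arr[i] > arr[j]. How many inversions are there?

Finding inversions in [3, 1, 3, 4]:

(0, 1): arr[0]=3 > arr[1]=1

Total inversions: 1

The array has 1 inversion(s): (0,1). Each pair (i,j) satisfies i < j and arr[i] > arr[j].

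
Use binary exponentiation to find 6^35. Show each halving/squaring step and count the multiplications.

Computing 6^35 by squaring (build up from 6^1; each line after the first costs one multiplication):

6^1 = 6
6^2 = (6^1)^2 = 6^2 = 36
6^4 = (6^2)^2 = 36^2 = 1296
6^8 = (6^4)^2 = 1296^2 = 1679616
6^16 = (6^8)^2 = 1679616^2 = 2821109907456
6^17 = 6 * 6^16 = 6 * 2821109907456 = 16926659444736
6^34 = (6^17)^2 = 16926659444736^2 = 286511799958070431838109696
6^35 = 6 * 6^34 = 6 * 286511799958070431838109696 = 1719070799748422591028658176

Result: 1719070799748422591028658176
Multiplications needed: 7 (7 lines after 6^1)

6^35 = 1719070799748422591028658176. Using exponentiation by squaring, this requires 7 multiplications. The key idea: if the exponent is even, square the half-power; if odd, multiply by the base once.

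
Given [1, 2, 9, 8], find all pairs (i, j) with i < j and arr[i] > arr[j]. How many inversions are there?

Finding inversions in [1, 2, 9, 8]:

(2, 3): arr[2]=9 > arr[3]=8

Total inversions: 1

The array has 1 inversion(s): (2,3). Each pair (i,j) satisfies i < j and arr[i] > arr[j].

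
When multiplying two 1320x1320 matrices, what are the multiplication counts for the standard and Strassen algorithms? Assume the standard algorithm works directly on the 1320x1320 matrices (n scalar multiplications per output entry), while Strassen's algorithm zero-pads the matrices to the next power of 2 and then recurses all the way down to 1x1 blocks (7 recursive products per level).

Matrix multiplication for 1320x1320 matrices:

Strassen's algorithm requires power-of-2 dimensions. Pad 1320x1320 to 2048x2048 (next power of 2).

Standard algorithm: 1320^3 = 2299968000 multiplications
Strassen's algorithm: 7^(log2(2048)) = 7^11 = 1977326743 multiplications
Savings: 2299968000 - 1977326743 = 322641257 multiplications

Standard: 2299968000 multiplications (1320^3). Strassen: 1977326743 multiplications (7^11, after padding to 2048x2048). Strassen reduces 8 recursive multiplications to 7 at each level.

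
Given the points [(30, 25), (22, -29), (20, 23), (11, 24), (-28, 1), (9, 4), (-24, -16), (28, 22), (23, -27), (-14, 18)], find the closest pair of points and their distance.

Computing all pairwise distances among 10 points:

d((30, 25), (22, -29)) = 54.5894
d((30, 25), (20, 23)) = 10.198
d((30, 25), (11, 24)) = 19.0263
d((30, 25), (-28, 1)) = 62.7694
d((30, 25), (9, 4)) = 29.6985
d((30, 25), (-24, -16)) = 67.8012
d((30, 25), (28, 22)) = 3.6056
d((30, 25), (23, -27)) = 52.469
d((30, 25), (-14, 18)) = 44.5533
d((22, -29), (20, 23)) = 52.0384
d((22, -29), (11, 24)) = 54.1295
d((22, -29), (-28, 1)) = 58.3095
d((22, -29), (9, 4)) = 35.4683
d((22, -29), (-24, -16)) = 47.8017
d((22, -29), (28, 22)) = 51.3517
d((22, -29), (23, -27)) = 2.2361 <-- minimum
d((22, -29), (-14, 18)) = 59.203
d((20, 23), (11, 24)) = 9.0554
d((20, 23), (-28, 1)) = 52.8015
d((20, 23), (9, 4)) = 21.9545
d((20, 23), (-24, -16)) = 58.7963
d((20, 23), (28, 22)) = 8.0623
d((20, 23), (23, -27)) = 50.0899
d((20, 23), (-14, 18)) = 34.3657
d((11, 24), (-28, 1)) = 45.2769
d((11, 24), (9, 4)) = 20.0998
d((11, 24), (-24, -16)) = 53.1507
d((11, 24), (28, 22)) = 17.1172
d((11, 24), (23, -27)) = 52.3927
d((11, 24), (-14, 18)) = 25.7099
d((-28, 1), (9, 4)) = 37.1214
d((-28, 1), (-24, -16)) = 17.4642
d((-28, 1), (28, 22)) = 59.808
d((-28, 1), (23, -27)) = 58.1808
d((-28, 1), (-14, 18)) = 22.0227
d((9, 4), (-24, -16)) = 38.5876
d((9, 4), (28, 22)) = 26.1725
d((9, 4), (23, -27)) = 34.0147
d((9, 4), (-14, 18)) = 26.9258
d((-24, -16), (28, 22)) = 64.405
d((-24, -16), (23, -27)) = 48.2701
d((-24, -16), (-14, 18)) = 35.4401
d((28, 22), (23, -27)) = 49.2544
d((28, 22), (-14, 18)) = 42.19
d((23, -27), (-14, 18)) = 58.258

Closest pair: (22, -29) and (23, -27) with distance 2.2361

The closest pair is (22, -29) and (23, -27) with Euclidean distance 2.2361. For 10 points, brute-force pairwise comparison is shown above. For large n, the divide-and-conquer algorithm (sort by x, recurse on halves, check the dividing strip) achieves O(n log n).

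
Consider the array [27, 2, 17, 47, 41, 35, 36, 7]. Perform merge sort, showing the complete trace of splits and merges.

Merge sort trace:

Split: [27, 2, 17, 47, 41, 35, 36, 7] -> [27, 2, 17, 47] and [41, 35, 36, 7]
  Split: [27, 2, 17, 47] -> [27, 2] and [17, 47]
    Split: [27, 2] -> [27] and [2]
    Merge: [27] + [2] -> [2, 27]
    Split: [17, 47] -> [17] and [47]
    Merge: [17] + [47] -> [17, 47]
  Merge: [2, 27] + [17, 47] -> [2, 17, 27, 47]
  Split: [41, 35, 36, 7] -> [41, 35] and [36, 7]
    Split: [41, 35] -> [41] and [35]
    Merge: [41] + [35] -> [35, 41]
    Split: [36, 7] -> [36] and [7]
    Merge: [36] + [7] -> [7, 36]
  Merge: [35, 41] + [7, 36] -> [7, 35, 36, 41]
Merge: [2, 17, 27, 47] + [7, 35, 36, 41] -> [2, 7, 17, 27, 35, 36, 41, 47]

Final sorted array: [2, 7, 17, 27, 35, 36, 41, 47]

The merge sort proceeds by recursively splitting the array and merging sorted halves.
After all merges, the sorted array is [2, 7, 17, 27, 35, 36, 41, 47].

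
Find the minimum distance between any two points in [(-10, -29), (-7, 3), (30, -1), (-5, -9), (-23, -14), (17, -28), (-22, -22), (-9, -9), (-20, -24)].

Computing all pairwise distances among 9 points:

d((-10, -29), (-7, 3)) = 32.1403
d((-10, -29), (30, -1)) = 48.8262
d((-10, -29), (-5, -9)) = 20.6155
d((-10, -29), (-23, -14)) = 19.8494
d((-10, -29), (17, -28)) = 27.0185
d((-10, -29), (-22, -22)) = 13.8924
d((-10, -29), (-9, -9)) = 20.025
d((-10, -29), (-20, -24)) = 11.1803
d((-7, 3), (30, -1)) = 37.2156
d((-7, 3), (-5, -9)) = 12.1655
d((-7, 3), (-23, -14)) = 23.3452
d((-7, 3), (17, -28)) = 39.2046
d((-7, 3), (-22, -22)) = 29.1548
d((-7, 3), (-9, -9)) = 12.1655
d((-7, 3), (-20, -24)) = 29.9666
d((30, -1), (-5, -9)) = 35.9026
d((30, -1), (-23, -14)) = 54.5711
d((30, -1), (17, -28)) = 29.9666
d((30, -1), (-22, -22)) = 56.0803
d((30, -1), (-9, -9)) = 39.8121
d((30, -1), (-20, -24)) = 55.0364
d((-5, -9), (-23, -14)) = 18.6815
d((-5, -9), (17, -28)) = 29.0689
d((-5, -9), (-22, -22)) = 21.4009
d((-5, -9), (-9, -9)) = 4.0
d((-5, -9), (-20, -24)) = 21.2132
d((-23, -14), (17, -28)) = 42.3792
d((-23, -14), (-22, -22)) = 8.0623
d((-23, -14), (-9, -9)) = 14.8661
d((-23, -14), (-20, -24)) = 10.4403
d((17, -28), (-22, -22)) = 39.4588
d((17, -28), (-9, -9)) = 32.2025
d((17, -28), (-20, -24)) = 37.2156
d((-22, -22), (-9, -9)) = 18.3848
d((-22, -22), (-20, -24)) = 2.8284 <-- minimum
d((-9, -9), (-20, -24)) = 18.6011

Closest pair: (-22, -22) and (-20, -24) with distance 2.8284

The closest pair is (-22, -22) and (-20, -24) with Euclidean distance 2.8284. For 9 points, brute-force pairwise comparison is shown above. For large n, the divide-and-conquer algorithm (sort by x, recurse on halves, check the dividing strip) achieves O(n log n).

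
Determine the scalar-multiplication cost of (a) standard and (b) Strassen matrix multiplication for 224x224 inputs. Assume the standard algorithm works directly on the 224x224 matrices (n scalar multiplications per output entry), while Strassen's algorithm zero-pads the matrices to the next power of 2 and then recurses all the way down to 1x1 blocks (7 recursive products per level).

Matrix multiplication for 224x224 matrices:

Strassen's algorithm requires power-of-2 dimensions. Pad 224x224 to 256x256 (next power of 2).

Standard algorithm: 224^3 = 11239424 multiplications
Strassen's algorithm: 7^(log2(256)) = 7^8 = 5764801 multiplications
Savings: 11239424 - 5764801 = 5474623 multiplications

Standard: 11239424 multiplications (224^3). Strassen: 5764801 multiplications (7^8, after padding to 256x256). Strassen reduces 8 recursive multiplications to 7 at each level.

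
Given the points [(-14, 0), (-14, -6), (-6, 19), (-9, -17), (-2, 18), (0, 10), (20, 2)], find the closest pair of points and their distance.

Computing all pairwise distances among 7 points:

d((-14, 0), (-14, -6)) = 6.0
d((-14, 0), (-6, 19)) = 20.6155
d((-14, 0), (-9, -17)) = 17.72
d((-14, 0), (-2, 18)) = 21.6333
d((-14, 0), (0, 10)) = 17.2047
d((-14, 0), (20, 2)) = 34.0588
d((-14, -6), (-6, 19)) = 26.2488
d((-14, -6), (-9, -17)) = 12.083
d((-14, -6), (-2, 18)) = 26.8328
d((-14, -6), (0, 10)) = 21.2603
d((-14, -6), (20, 2)) = 34.9285
d((-6, 19), (-9, -17)) = 36.1248
d((-6, 19), (-2, 18)) = 4.1231 <-- minimum
d((-6, 19), (0, 10)) = 10.8167
d((-6, 19), (20, 2)) = 31.0644
d((-9, -17), (-2, 18)) = 35.6931
d((-9, -17), (0, 10)) = 28.4605
d((-9, -17), (20, 2)) = 34.6699
d((-2, 18), (0, 10)) = 8.2462
d((-2, 18), (20, 2)) = 27.2029
d((0, 10), (20, 2)) = 21.5407

Closest pair: (-6, 19) and (-2, 18) with distance 4.1231

The closest pair is (-6, 19) and (-2, 18) with Euclidean distance 4.1231. For 7 points, brute-force pairwise comparison is shown above. For large n, the divide-and-conquer algorithm (sort by x, recurse on halves, check the dividing strip) achieves O(n log n).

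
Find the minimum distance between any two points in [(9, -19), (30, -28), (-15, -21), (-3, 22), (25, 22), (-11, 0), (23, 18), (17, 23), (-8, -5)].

Computing all pairwise distances among 9 points:

d((9, -19), (30, -28)) = 22.8473
d((9, -19), (-15, -21)) = 24.0832
d((9, -19), (-3, 22)) = 42.72
d((9, -19), (25, 22)) = 44.0114
d((9, -19), (-11, 0)) = 27.5862
d((9, -19), (23, 18)) = 39.5601
d((9, -19), (17, 23)) = 42.7551
d((9, -19), (-8, -5)) = 22.0227
d((30, -28), (-15, -21)) = 45.5412
d((30, -28), (-3, 22)) = 59.9083
d((30, -28), (25, 22)) = 50.2494
d((30, -28), (-11, 0)) = 49.6488
d((30, -28), (23, 18)) = 46.5296
d((30, -28), (17, 23)) = 52.6308
d((30, -28), (-8, -5)) = 44.4185
d((-15, -21), (-3, 22)) = 44.643
d((-15, -21), (25, 22)) = 58.7282
d((-15, -21), (-11, 0)) = 21.3776
d((-15, -21), (23, 18)) = 54.4518
d((-15, -21), (17, 23)) = 54.4059
d((-15, -21), (-8, -5)) = 17.4642
d((-3, 22), (25, 22)) = 28.0
d((-3, 22), (-11, 0)) = 23.4094
d((-3, 22), (23, 18)) = 26.3059
d((-3, 22), (17, 23)) = 20.025
d((-3, 22), (-8, -5)) = 27.4591
d((25, 22), (-11, 0)) = 42.19
d((25, 22), (23, 18)) = 4.4721 <-- minimum
d((25, 22), (17, 23)) = 8.0623
d((25, 22), (-8, -5)) = 42.638
d((-11, 0), (23, 18)) = 38.4708
d((-11, 0), (17, 23)) = 36.2353
d((-11, 0), (-8, -5)) = 5.831
d((23, 18), (17, 23)) = 7.8102
d((23, 18), (-8, -5)) = 38.6005
d((17, 23), (-8, -5)) = 37.5366

Closest pair: (25, 22) and (23, 18) with distance 4.4721

The closest pair is (25, 22) and (23, 18) with Euclidean distance 4.4721. For 9 points, brute-force pairwise comparison is shown above. For large n, the divide-and-conquer algorithm (sort by x, recurse on halves, check the dividing strip) achieves O(n log n).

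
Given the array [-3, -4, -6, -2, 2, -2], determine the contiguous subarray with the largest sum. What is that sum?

Using Kadane's algorithm on [-3, -4, -6, -2, 2, -2]:

Scanning through the array:
Position 1 (value -4): max_ending_here = -4, max_so_far = -3
Position 2 (value -6): max_ending_here = -6, max_so_far = -3
Position 3 (value -2): max_ending_here = -2, max_so_far = -2
Position 4 (value 2): max_ending_here = 2, max_so_far = 2
Position 5 (value -2): max_ending_here = 0, max_so_far = 2

Maximum subarray: [2]
Maximum sum: 2

The maximum subarray is [2] with sum 2. This subarray runs from index 4 to index 4.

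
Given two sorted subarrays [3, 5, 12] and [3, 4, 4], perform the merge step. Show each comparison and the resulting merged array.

Merging process:

Compare 3 vs 3: take 3 from left. Merged: [3]
Compare 5 vs 3: take 3 from right. Merged: [3, 3]
Compare 5 vs 4: take 4 from right. Merged: [3, 3, 4]
Compare 5 vs 4: take 4 from right. Merged: [3, 3, 4, 4]
Append remaining from left: [5, 12]. Merged: [3, 3, 4, 4, 5, 12]

Final merged array: [3, 3, 4, 4, 5, 12]
Total comparisons: 4

The merged array is [3, 3, 4, 4, 5, 12], requiring 4 comparisons. The merge step runs in O(n) time where n is the total number of elements.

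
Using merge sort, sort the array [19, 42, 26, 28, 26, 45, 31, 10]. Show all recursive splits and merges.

Merge sort trace:

Split: [19, 42, 26, 28, 26, 45, 31, 10] -> [19, 42, 26, 28] and [26, 45, 31, 10]
  Split: [19, 42, 26, 28] -> [19, 42] and [26, 28]
    Split: [19, 42] -> [19] and [42]
    Merge: [19] + [42] -> [19, 42]
    Split: [26, 28] -> [26] and [28]
    Merge: [26] + [28] -> [26, 28]
  Merge: [19, 42] + [26, 28] -> [19, 26, 28, 42]
  Split: [26, 45, 31, 10] -> [26, 45] and [31, 10]
    Split: [26, 45] -> [26] and [45]
    Merge: [26] + [45] -> [26, 45]
    Split: [31, 10] -> [31] and [10]
    Merge: [31] + [10] -> [10, 31]
  Merge: [26, 45] + [10, 31] -> [10, 26, 31, 45]
Merge: [19, 26, 28, 42] + [10, 26, 31, 45] -> [10, 19, 26, 26, 28, 31, 42, 45]

Final sorted array: [10, 19, 26, 26, 28, 31, 42, 45]

The merge sort proceeds by recursively splitting the array and merging sorted halves.
After all merges, the sorted array is [10, 19, 26, 26, 28, 31, 42, 45].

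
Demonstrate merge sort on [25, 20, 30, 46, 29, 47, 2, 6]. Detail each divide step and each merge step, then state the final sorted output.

Merge sort trace:

Split: [25, 20, 30, 46, 29, 47, 2, 6] -> [25, 20, 30, 46] and [29, 47, 2, 6]
  Split: [25, 20, 30, 46] -> [25, 20] and [30, 46]
    Split: [25, 20] -> [25] and [20]
    Merge: [25] + [20] -> [20, 25]
    Split: [30, 46] -> [30] and [46]
    Merge: [30] + [46] -> [30, 46]
  Merge: [20, 25] + [30, 46] -> [20, 25, 30, 46]
  Split: [29, 47, 2, 6] -> [29, 47] and [2, 6]
    Split: [29, 47] -> [29] and [47]
    Merge: [29] + [47] -> [29, 47]
    Split: [2, 6] -> [2] and [6]
    Merge: [2] + [6] -> [2, 6]
  Merge: [29, 47] + [2, 6] -> [2, 6, 29, 47]
Merge: [20, 25, 30, 46] + [2, 6, 29, 47] -> [2, 6, 20, 25, 29, 30, 46, 47]

Final sorted array: [2, 6, 20, 25, 29, 30, 46, 47]

The merge sort proceeds by recursively splitting the array and merging sorted halves.
After all merges, the sorted array is [2, 6, 20, 25, 29, 30, 46, 47].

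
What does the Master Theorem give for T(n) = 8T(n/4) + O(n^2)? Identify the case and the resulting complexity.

Master Theorem for T(n) = 8T(n/4) + O(n^2):

a = 8, b = 4, c = 2
log_b(a) = log_4(8) = 1.5000

Case 3: c = 2 > log_4(8) = 1.5000
T(n) = O(n^2) = O(n^2)

For T(n) = 8T(n/4) + O(n^2): log_4(8) = 1.5000. This is Case 3 of the Master Theorem (c > log_b(a), work dominated by root), giving O(n^2).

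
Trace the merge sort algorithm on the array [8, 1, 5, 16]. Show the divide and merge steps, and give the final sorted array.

Merge sort trace:

Split: [8, 1, 5, 16] -> [8, 1] and [5, 16]
  Split: [8, 1] -> [8] and [1]
  Merge: [8] + [1] -> [1, 8]
  Split: [5, 16] -> [5] and [16]
  Merge: [5] + [16] -> [5, 16]
Merge: [1, 8] + [5, 16] -> [1, 5, 8, 16]

Final sorted array: [1, 5, 8, 16]

The merge sort proceeds by recursively splitting the array and merging sorted halves.
After all merges, the sorted array is [1, 5, 8, 16].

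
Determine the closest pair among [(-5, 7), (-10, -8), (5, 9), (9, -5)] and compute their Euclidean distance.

Computing all pairwise distances among 4 points:

d((-5, 7), (-10, -8)) = 15.8114
d((-5, 7), (5, 9)) = 10.198 <-- minimum
d((-5, 7), (9, -5)) = 18.4391
d((-10, -8), (5, 9)) = 22.6716
d((-10, -8), (9, -5)) = 19.2354
d((5, 9), (9, -5)) = 14.5602

Closest pair: (-5, 7) and (5, 9) with distance 10.198

The closest pair is (-5, 7) and (5, 9) with Euclidean distance 10.198. For 4 points, brute-force pairwise comparison is shown above. For large n, the divide-and-conquer algorithm (sort by x, recurse on halves, check the dividing strip) achieves O(n log n).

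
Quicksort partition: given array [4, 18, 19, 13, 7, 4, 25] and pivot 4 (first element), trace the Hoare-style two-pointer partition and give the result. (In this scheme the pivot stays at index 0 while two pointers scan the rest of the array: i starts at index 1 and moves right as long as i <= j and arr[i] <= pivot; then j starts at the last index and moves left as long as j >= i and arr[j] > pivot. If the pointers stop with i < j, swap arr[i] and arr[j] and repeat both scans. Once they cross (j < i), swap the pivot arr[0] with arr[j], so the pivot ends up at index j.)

Hoare-style two-pointer partition with pivot = 4:

Initial array: [4, 18, 19, 13, 7, 4, 25]

Pointers start at i = 1, j = 6.
i stops at index 1 (arr[1]=18 > 4), j stops at index 5 (arr[5]=4 <= 4): swap arr[1] and arr[5], array becomes [4, 4, 19, 13, 7, 18, 25]
i ends at 2, j ends at 1: the pointers have crossed (j < i), so scanning stops.

Swap pivot arr[0] with arr[1] to place pivot at position 1: [4, 4, 19, 13, 7, 18, 25]
Pivot position: 1

After partitioning with pivot 4, the array becomes [4, 4, 19, 13, 7, 18, 25]. The pivot is placed at index 1. All elements to the left of the pivot are <= 4, and all elements to the right are > 4.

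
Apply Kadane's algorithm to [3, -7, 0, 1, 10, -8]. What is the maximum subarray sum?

Using Kadane's algorithm on [3, -7, 0, 1, 10, -8]:

Scanning through the array:
Position 1 (value -7): max_ending_here = -4, max_so_far = 3
Position 2 (value 0): max_ending_here = 0, max_so_far = 3
Position 3 (value 1): max_ending_here = 1, max_so_far = 3
Position 4 (value 10): max_ending_here = 11, max_so_far = 11
Position 5 (value -8): max_ending_here = 3, max_so_far = 11

Maximum subarray: [0, 1, 10]
Maximum sum: 11

The maximum subarray is [0, 1, 10] with sum 11. This subarray runs from index 2 to index 4.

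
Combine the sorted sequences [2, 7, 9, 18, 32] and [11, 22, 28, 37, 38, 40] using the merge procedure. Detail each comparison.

Merging process:

Compare 2 vs 11: take 2 from left. Merged: [2]
Compare 7 vs 11: take 7 from left. Merged: [2, 7]
Compare 9 vs 11: take 9 from left. Merged: [2, 7, 9]
Compare 18 vs 11: take 11 from right. Merged: [2, 7, 9, 11]
Compare 18 vs 22: take 18 from left. Merged: [2, 7, 9, 11, 18]
Compare 32 vs 22: take 22 from right. Merged: [2, 7, 9, 11, 18, 22]
Compare 32 vs 28: take 28 from right. Merged: [2, 7, 9, 11, 18, 22, 28]
Compare 32 vs 37: take 32 from left. Merged: [2, 7, 9, 11, 18, 22, 28, 32]
Append remaining from right: [37, 38, 40]. Merged: [2, 7, 9, 11, 18, 22, 28, 32, 37, 38, 40]

Final merged array: [2, 7, 9, 11, 18, 22, 28, 32, 37, 38, 40]
Total comparisons: 8

The merged array is [2, 7, 9, 11, 18, 22, 28, 32, 37, 38, 40], requiring 8 comparisons. The merge step runs in O(n) time where n is the total number of elements.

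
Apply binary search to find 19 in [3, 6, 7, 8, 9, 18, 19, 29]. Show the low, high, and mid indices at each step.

Binary search for 19 in [3, 6, 7, 8, 9, 18, 19, 29]:

lo=0, hi=7, mid=3, arr[mid]=8 -> 8 < 19, search right half
lo=4, hi=7, mid=5, arr[mid]=18 -> 18 < 19, search right half
lo=6, hi=7, mid=6, arr[mid]=19 -> Found target at index 6!

Binary search finds 19 at index 6 after 3 comparisons. The search repeatedly halves the search space by comparing with the middle element.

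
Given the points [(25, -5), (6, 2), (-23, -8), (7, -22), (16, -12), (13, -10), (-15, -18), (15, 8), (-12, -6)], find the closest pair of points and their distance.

Computing all pairwise distances among 9 points:

d((25, -5), (6, 2)) = 20.2485
d((25, -5), (-23, -8)) = 48.0937
d((25, -5), (7, -22)) = 24.7588
d((25, -5), (16, -12)) = 11.4018
d((25, -5), (13, -10)) = 13.0
d((25, -5), (-15, -18)) = 42.0595
d((25, -5), (15, 8)) = 16.4012
d((25, -5), (-12, -6)) = 37.0135
d((6, 2), (-23, -8)) = 30.6757
d((6, 2), (7, -22)) = 24.0208
d((6, 2), (16, -12)) = 17.2047
d((6, 2), (13, -10)) = 13.8924
d((6, 2), (-15, -18)) = 29.0
d((6, 2), (15, 8)) = 10.8167
d((6, 2), (-12, -6)) = 19.6977
d((-23, -8), (7, -22)) = 33.1059
d((-23, -8), (16, -12)) = 39.2046
d((-23, -8), (13, -10)) = 36.0555
d((-23, -8), (-15, -18)) = 12.8062
d((-23, -8), (15, 8)) = 41.2311
d((-23, -8), (-12, -6)) = 11.1803
d((7, -22), (16, -12)) = 13.4536
d((7, -22), (13, -10)) = 13.4164
d((7, -22), (-15, -18)) = 22.3607
d((7, -22), (15, 8)) = 31.0483
d((7, -22), (-12, -6)) = 24.8395
d((16, -12), (13, -10)) = 3.6056 <-- minimum
d((16, -12), (-15, -18)) = 31.5753
d((16, -12), (15, 8)) = 20.025
d((16, -12), (-12, -6)) = 28.6356
d((13, -10), (-15, -18)) = 29.1204
d((13, -10), (15, 8)) = 18.1108
d((13, -10), (-12, -6)) = 25.318
d((-15, -18), (15, 8)) = 39.6989
d((-15, -18), (-12, -6)) = 12.3693
d((15, 8), (-12, -6)) = 30.4138

Closest pair: (16, -12) and (13, -10) with distance 3.6056

The closest pair is (16, -12) and (13, -10) with Euclidean distance 3.6056. For 9 points, brute-force pairwise comparison is shown above. For large n, the divide-and-conquer algorithm (sort by x, recurse on halves, check the dividing strip) achieves O(n log n).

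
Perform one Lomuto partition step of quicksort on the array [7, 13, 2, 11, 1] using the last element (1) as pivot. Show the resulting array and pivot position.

Lomuto partition with pivot = 1:

Initial array: [7, 13, 2, 11, 1]

arr[0]=7 > 1: no swap
arr[1]=13 > 1: no swap
arr[2]=2 > 1: no swap
arr[3]=11 > 1: no swap

Place pivot at position 0: [1, 13, 2, 11, 7]
Pivot position: 0

After partitioning with pivot 1, the array becomes [1, 13, 2, 11, 7]. The pivot is placed at index 0. All elements to the left of the pivot are <= 1, and all elements to the right are > 1.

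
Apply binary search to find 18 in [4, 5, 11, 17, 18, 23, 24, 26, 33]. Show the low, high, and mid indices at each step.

Binary search for 18 in [4, 5, 11, 17, 18, 23, 24, 26, 33]:

lo=0, hi=8, mid=4, arr[mid]=18 -> Found target at index 4!

Binary search finds 18 at index 4 after 1 comparisons. The search repeatedly halves the search space by comparing with the middle element.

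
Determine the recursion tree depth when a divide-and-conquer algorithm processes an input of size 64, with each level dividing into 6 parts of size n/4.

For divide and conquer with division factor 4:

Problem sizes at each level:
Level 0: 64
Level 1: 16
Level 2: 4
Level 3: 1

The root is level 0 and the size-1 base case is level 3 (the tree spans levels 0 through 3, i.e. 4 levels counting the root), so the depth is the number of divisions: log_4(64) = 3

The recursion tree depth is log_4(64) = 3. At each level, the problem size is divided by 4, so it takes 3 divisions to reduce to a base case of size 1. The algorithm makes 6 recursive calls at each level.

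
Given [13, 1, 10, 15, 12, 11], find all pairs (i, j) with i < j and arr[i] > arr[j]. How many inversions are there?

Finding inversions in [13, 1, 10, 15, 12, 11]:

(0, 1): arr[0]=13 > arr[1]=1
(0, 2): arr[0]=13 > arr[2]=10
(0, 4): arr[0]=13 > arr[4]=12
(0, 5): arr[0]=13 > arr[5]=11
(3, 4): arr[3]=15 > arr[4]=12
(3, 5): arr[3]=15 > arr[5]=11
(4, 5): arr[4]=12 > arr[5]=11

Total inversions: 7

The array has 7 inversion(s): (0,1), (0,2), (0,4), (0,5), (3,4), (3,5), (4,5). Each pair (i,j) satisfies i < j and arr[i] > arr[j].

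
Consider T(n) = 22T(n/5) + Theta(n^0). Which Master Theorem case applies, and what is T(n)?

Master Theorem for T(n) = 22T(n/5) + O(n^0):

a = 22, b = 5, c = 0
log_b(a) = log_5(22) = 1.9206

Case 1: c = 0 < log_5(22) = 1.9206
T(n) = O(n^(log_5 22))

For T(n) = 22T(n/5) + O(n^0): log_5(22) = 1.9206. This is Case 1 of the Master Theorem (c < log_b(a), work dominated by leaves), giving O(n^(log_5 22)).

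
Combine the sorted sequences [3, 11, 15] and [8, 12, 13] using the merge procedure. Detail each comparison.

Merging process:

Compare 3 vs 8: take 3 from left. Merged: [3]
Compare 11 vs 8: take 8 from right. Merged: [3, 8]
Compare 11 vs 12: take 11 from left. Merged: [3, 8, 11]
Compare 15 vs 12: take 12 from right. Merged: [3, 8, 11, 12]
Compare 15 vs 13: take 13 from right. Merged: [3, 8, 11, 12, 13]
Append remaining from left: [15]. Merged: [3, 8, 11, 12, 13, 15]

Final merged array: [3, 8, 11, 12, 13, 15]
Total comparisons: 5

The merged array is [3, 8, 11, 12, 13, 15], requiring 5 comparisons. The merge step runs in O(n) time where n is the total number of elements.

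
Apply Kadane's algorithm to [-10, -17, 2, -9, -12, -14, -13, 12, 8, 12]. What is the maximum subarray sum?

Using Kadane's algorithm on [-10, -17, 2, -9, -12, -14, -13, 12, 8, 12]:

Scanning through the array:
Position 1 (value -17): max_ending_here = -17, max_so_far = -10
Position 2 (value 2): max_ending_here = 2, max_so_far = 2
Position 3 (value -9): max_ending_here = -7, max_so_far = 2
Position 4 (value -12): max_ending_here = -12, max_so_far = 2
Position 5 (value -14): max_ending_here = -14, max_so_far = 2
Position 6 (value -13): max_ending_here = -13, max_so_far = 2
Position 7 (value 12): max_ending_here = 12, max_so_far = 12
Position 8 (value 8): max_ending_here = 20, max_so_far = 20
Position 9 (value 12): max_ending_here = 32, max_so_far = 32

Maximum subarray: [12, 8, 12]
Maximum sum: 32

The maximum subarray is [12, 8, 12] with sum 32. This subarray runs from index 7 to index 9.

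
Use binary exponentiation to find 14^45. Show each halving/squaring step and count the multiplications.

Computing 14^45 by squaring (build up from 14^1; each line after the first costs one multiplication):

14^1 = 14
14^2 = (14^1)^2 = 14^2 = 196
14^4 = (14^2)^2 = 196^2 = 38416
14^5 = 14 * 14^4 = 14 * 38416 = 537824
14^10 = (14^5)^2 = 537824^2 = 289254654976
14^11 = 14 * 14^10 = 14 * 289254654976 = 4049565169664
14^22 = (14^11)^2 = 4049565169664^2 = 16398978063355821105872896
14^44 = (14^22)^2 = 16398978063355821105872896^2 = 268926481522425436988250652599945506664302107426816
14^45 = 14 * 14^44 = 14 * 268926481522425436988250652599945506664302107426816 = 3764970741313956117835509136399237093300229503975424

Result: 3764970741313956117835509136399237093300229503975424
Multiplications needed: 8 (8 lines after 14^1)

14^45 = 3764970741313956117835509136399237093300229503975424. Using exponentiation by squaring, this requires 8 multiplications. The key idea: if the exponent is even, square the half-power; if odd, multiply by the base once.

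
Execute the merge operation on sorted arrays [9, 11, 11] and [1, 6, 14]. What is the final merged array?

Merging process:

Compare 9 vs 1: take 1 from right. Merged: [1]
Compare 9 vs 6: take 6 from right. Merged: [1, 6]
Compare 9 vs 14: take 9 from left. Merged: [1, 6, 9]
Compare 11 vs 14: take 11 from left. Merged: [1, 6, 9, 11]
Compare 11 vs 14: take 11 from left. Merged: [1, 6, 9, 11, 11]
Append remaining from right: [14]. Merged: [1, 6, 9, 11, 11, 14]

Final merged array: [1, 6, 9, 11, 11, 14]
Total comparisons: 5

The merged array is [1, 6, 9, 11, 11, 14], requiring 5 comparisons. The merge step runs in O(n) time where n is the total number of elements.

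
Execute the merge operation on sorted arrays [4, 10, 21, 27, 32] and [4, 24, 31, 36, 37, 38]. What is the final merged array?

Merging process:

Compare 4 vs 4: take 4 from left. Merged: [4]
Compare 10 vs 4: take 4 from right. Merged: [4, 4]
Compare 10 vs 24: take 10 from left. Merged: [4, 4, 10]
Compare 21 vs 24: take 21 from left. Merged: [4, 4, 10, 21]
Compare 27 vs 24: take 24 from right. Merged: [4, 4, 10, 21, 24]
Compare 27 vs 31: take 27 from left. Merged: [4, 4, 10, 21, 24, 27]
Compare 32 vs 31: take 31 from right. Merged: [4, 4, 10, 21, 24, 27, 31]
Compare 32 vs 36: take 32 from left. Merged: [4, 4, 10, 21, 24, 27, 31, 32]
Append remaining from right: [36, 37, 38]. Merged: [4, 4, 10, 21, 24, 27, 31, 32, 36, 37, 38]

Final merged array: [4, 4, 10, 21, 24, 27, 31, 32, 36, 37, 38]
Total comparisons: 8

The merged array is [4, 4, 10, 21, 24, 27, 31, 32, 36, 37, 38], requiring 8 comparisons. The merge step runs in O(n) time where n is the total number of elements.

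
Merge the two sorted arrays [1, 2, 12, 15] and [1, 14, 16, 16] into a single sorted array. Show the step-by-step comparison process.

Merging process:

Compare 1 vs 1: take 1 from left. Merged: [1]
Compare 2 vs 1: take 1 from right. Merged: [1, 1]
Compare 2 vs 14: take 2 from left. Merged: [1, 1, 2]
Compare 12 vs 14: take 12 from left. Merged: [1, 1, 2, 12]
Compare 15 vs 14: take 14 from right. Merged: [1, 1, 2, 12, 14]
Compare 15 vs 16: take 15 from left. Merged: [1, 1, 2, 12, 14, 15]
Append remaining from right: [16, 16]. Merged: [1, 1, 2, 12, 14, 15, 16, 16]

Final merged array: [1, 1, 2, 12, 14, 15, 16, 16]
Total comparisons: 6

The merged array is [1, 1, 2, 12, 14, 15, 16, 16], requiring 6 comparisons. The merge step runs in O(n) time where n is the total number of elements.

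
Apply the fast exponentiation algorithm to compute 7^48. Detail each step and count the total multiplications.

Computing 7^48 by squaring (build up from 7^1; each line after the first costs one multiplication):

7^1 = 7
7^2 = (7^1)^2 = 7^2 = 49
7^3 = 7 * 7^2 = 7 * 49 = 343
7^6 = (7^3)^2 = 343^2 = 117649
7^12 = (7^6)^2 = 117649^2 = 13841287201
7^24 = (7^12)^2 = 13841287201^2 = 191581231380566414401
7^48 = (7^24)^2 = 191581231380566414401^2 = 36703368217294125441230211032033660188801

Result: 36703368217294125441230211032033660188801
Multiplications needed: 6 (6 lines after 7^1)

7^48 = 36703368217294125441230211032033660188801. Using exponentiation by squaring, this requires 6 multiplications. The key idea: if the exponent is even, square the half-power; if odd, multiply by the base once.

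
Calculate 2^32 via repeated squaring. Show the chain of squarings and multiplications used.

Computing 2^32 by squaring (build up from 2^1; each line after the first costs one multiplication):

2^1 = 2
2^2 = (2^1)^2 = 2^2 = 4
2^4 = (2^2)^2 = 4^2 = 16
2^8 = (2^4)^2 = 16^2 = 256
2^16 = (2^8)^2 = 256^2 = 65536
2^32 = (2^16)^2 = 65536^2 = 4294967296

Result: 4294967296
Multiplications needed: 5 (5 lines after 2^1)

2^32 = 4294967296. Using exponentiation by squaring, this requires 5 multiplications. The key idea: if the exponent is even, square the half-power; if odd, multiply by the base once.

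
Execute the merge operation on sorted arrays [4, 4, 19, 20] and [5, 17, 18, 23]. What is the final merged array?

Merging process:

Compare 4 vs 5: take 4 from left. Merged: [4]
Compare 4 vs 5: take 4 from left. Merged: [4, 4]
Compare 19 vs 5: take 5 from right. Merged: [4, 4, 5]
Compare 19 vs 17: take 17 from right. Merged: [4, 4, 5, 17]
Compare 19 vs 18: take 18 from right. Merged: [4, 4, 5, 17, 18]
Compare 19 vs 23: take 19 from left. Merged: [4, 4, 5, 17, 18, 19]
Compare 20 vs 23: take 20 from left. Merged: [4, 4, 5, 17, 18, 19, 20]
Append remaining from right: [23]. Merged: [4, 4, 5, 17, 18, 19, 20, 23]

Final merged array: [4, 4, 5, 17, 18, 19, 20, 23]
Total comparisons: 7

The merged array is [4, 4, 5, 17, 18, 19, 20, 23], requiring 7 comparisons. The merge step runs in O(n) time where n is the total number of elements.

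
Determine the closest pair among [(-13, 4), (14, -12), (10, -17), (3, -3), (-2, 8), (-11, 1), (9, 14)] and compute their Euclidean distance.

Computing all pairwise distances among 7 points:

d((-13, 4), (14, -12)) = 31.3847
d((-13, 4), (10, -17)) = 31.1448
d((-13, 4), (3, -3)) = 17.4642
d((-13, 4), (-2, 8)) = 11.7047
d((-13, 4), (-11, 1)) = 3.6056 <-- minimum
d((-13, 4), (9, 14)) = 24.1661
d((14, -12), (10, -17)) = 6.4031
d((14, -12), (3, -3)) = 14.2127
d((14, -12), (-2, 8)) = 25.6125
d((14, -12), (-11, 1)) = 28.178
d((14, -12), (9, 14)) = 26.4764
d((10, -17), (3, -3)) = 15.6525
d((10, -17), (-2, 8)) = 27.7308
d((10, -17), (-11, 1)) = 27.6586
d((10, -17), (9, 14)) = 31.0161
d((3, -3), (-2, 8)) = 12.083
d((3, -3), (-11, 1)) = 14.5602
d((3, -3), (9, 14)) = 18.0278
d((-2, 8), (-11, 1)) = 11.4018
d((-2, 8), (9, 14)) = 12.53
d((-11, 1), (9, 14)) = 23.8537

Closest pair: (-13, 4) and (-11, 1) with distance 3.6056

The closest pair is (-13, 4) and (-11, 1) with Euclidean distance 3.6056. For 7 points, brute-force pairwise comparison is shown above. For large n, the divide-and-conquer algorithm (sort by x, recurse on halves, check the dividing strip) achieves O(n log n).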